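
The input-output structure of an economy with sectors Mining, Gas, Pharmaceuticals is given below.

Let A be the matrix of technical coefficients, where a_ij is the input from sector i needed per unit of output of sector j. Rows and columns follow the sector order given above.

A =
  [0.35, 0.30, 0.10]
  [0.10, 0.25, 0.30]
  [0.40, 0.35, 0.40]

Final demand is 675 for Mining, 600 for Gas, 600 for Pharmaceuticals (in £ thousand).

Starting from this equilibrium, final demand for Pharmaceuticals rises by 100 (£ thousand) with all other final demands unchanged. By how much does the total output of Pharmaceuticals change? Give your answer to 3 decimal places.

I − A =
  [   0.65    -0.30    -0.10]
  [  -0.10     0.75    -0.30]
  [  -0.40    -0.35     0.60]
Cofactors of I−A, C_ij = (−1)^(i+j)·(minor ij) (rows/columns in the sector order above):
  C_11 = (0.75)(0.60) − (-0.30)(-0.35) = 0.3450
  C_12 = −[(-0.10)(0.60) − (-0.30)(-0.40)] = 0.1800
  C_13 = (-0.10)(-0.35) − (0.75)(-0.40) = 0.3350
  C_21 = −[(-0.30)(0.60) − (-0.10)(-0.35)] = 0.2150
  C_22 = (0.65)(0.60) − (-0.10)(-0.40) = 0.3500
  C_23 = −[(0.65)(-0.35) − (-0.30)(-0.40)] = 0.3475
  C_31 = (-0.30)(-0.30) − (-0.10)(0.75) = 0.1650
  C_32 = −[(0.65)(-0.30) − (-0.10)(-0.10)] = 0.2050
  C_33 = (0.65)(0.75) − (-0.30)(-0.10) = 0.4575
det(I−A) = Σ_j (I−A)_1j·C_1j = (0.65)(0.3450) + (-0.30)(0.1800) + (-0.10)(0.3350) = 0.13675
adj(I−A) = Cᵀ =
  [ 0.3450   0.2150   0.1650]
  [ 0.1800   0.3500   0.2050]
  [ 0.3350   0.3475   0.4575]
(I − A)⁻¹ = adj(I−A) / det(I−A) ≈
  [   2.5229     1.5722     1.2066]
  [   1.3163     2.5594     1.4991]
  [   2.4497     2.5411     3.3455]
Δx = (I − A)⁻¹ Δd with Δd having +100 in the Pharmaceuticals component and 0 elsewhere.
So Δx_P = L_PP · (+100), where L_PP = adj(I−A)_PP / det(I−A) = 0.4575 / 0.13675.
Δx_P = 0.4575 × (+100) / 0.13675 = 45.75 / 0.13675 ≈ 334.552.

Δx_P = 334.552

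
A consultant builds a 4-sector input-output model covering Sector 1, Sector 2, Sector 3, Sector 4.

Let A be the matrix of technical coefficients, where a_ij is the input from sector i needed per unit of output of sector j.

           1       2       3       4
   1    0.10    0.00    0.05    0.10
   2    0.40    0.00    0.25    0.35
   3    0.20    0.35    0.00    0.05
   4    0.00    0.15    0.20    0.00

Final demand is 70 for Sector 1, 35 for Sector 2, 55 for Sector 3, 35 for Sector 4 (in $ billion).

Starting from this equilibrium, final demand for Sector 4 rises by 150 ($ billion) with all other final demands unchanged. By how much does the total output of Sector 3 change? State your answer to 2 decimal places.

I − A =
  [   0.90     0.00    -0.05    -0.10]
  [  -0.40     1.00    -0.25    -0.35]
  [  -0.20    -0.35     1.00    -0.05]
  [   0.00    -0.15    -0.20     1.00]
Compute the cofactors C_ij = (−1)^(i+j)·(3×3 minor ij) of I−A; the adjugate is their transpose:
adj(I−A) = Cᵀ =
  [ 0.823625   0.039875   0.071125   0.099875]
  [ 0.460000   0.877000   0.316000   0.368750]
  [ 0.332500   0.324750   0.846750   0.189250]
  [ 0.135500   0.196500   0.216750   0.804250]
det(I−A) = Σ_j (I−A)_1j·C_1j = (0.90)(0.823625) + (0.00)(0.460000) + (-0.05)(0.332500) + (-0.10)(0.135500) = 0.7110875
(I − A)⁻¹ = adj(I−A) / det(I−A) ≈
  [   1.1583     0.0561     0.1000     0.1405]
  [   0.6469     1.2333     0.4444     0.5186]
  [   0.4676     0.4567     1.1908     0.2661]
  [   0.1906     0.2763     0.3048     1.1310]
Δx = (I − A)⁻¹ Δd with Δd having +150 in the Sector 4 component and 0 elsewhere.
So Δx_3 = L_34 · (+150), where L_34 = adj(I−A)_34 / det(I−A) = 0.189250 / 0.7110875.
Δx_3 = 0.189250 × (+150) / 0.7110875 = 28.3875 / 0.7110875 ≈ 39.92.

Δx_3 = 39.92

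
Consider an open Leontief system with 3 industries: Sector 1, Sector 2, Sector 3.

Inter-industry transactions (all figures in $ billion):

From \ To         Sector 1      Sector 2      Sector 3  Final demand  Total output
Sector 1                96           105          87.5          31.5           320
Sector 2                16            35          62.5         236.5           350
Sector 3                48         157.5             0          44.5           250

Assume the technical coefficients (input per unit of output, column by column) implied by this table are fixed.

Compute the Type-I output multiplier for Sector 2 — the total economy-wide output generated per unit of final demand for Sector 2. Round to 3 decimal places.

Technical coefficients a_ij = z_ij / X_j:
  a_11 = 96/320 = 0.30, a_21 = 16/320 = 0.05, a_31 = 48/320 = 0.15
  a_12 = 105/350 = 0.30, a_22 = 35/350 = 0.10, a_32 = 157.5/350 = 0.45
  a_13 = 87.5/250 = 0.35, a_23 = 62.5/250 = 0.25, a_33 = 0/250 = 0.00
I − A =
  [   0.70    -0.30    -0.35]
  [  -0.05     0.90    -0.25]
  [  -0.15    -0.45     1.00]
Cofactors of I−A, C_ij = (−1)^(i+j)·(minor ij) (rows/columns in the sector order above):
  C_11 = (0.90)(1.00) − (-0.25)(-0.45) = 0.7875
  C_12 = −[(-0.05)(1.00) − (-0.25)(-0.15)] = 0.0875
  C_13 = (-0.05)(-0.45) − (0.90)(-0.15) = 0.1575
  C_21 = −[(-0.30)(1.00) − (-0.35)(-0.45)] = 0.4575
  C_22 = (0.70)(1.00) − (-0.35)(-0.15) = 0.6475
  C_23 = −[(0.70)(-0.45) − (-0.30)(-0.15)] = 0.3600
  C_31 = (-0.30)(-0.25) − (-0.35)(0.90) = 0.3900
  C_32 = −[(0.70)(-0.25) − (-0.35)(-0.05)] = 0.1925
  C_33 = (0.70)(0.90) − (-0.30)(-0.05) = 0.6150
det(I−A) = Σ_j (I−A)_1j·C_1j = (0.70)(0.7875) + (-0.30)(0.0875) + (-0.35)(0.1575) = 0.469875
adj(I−A) = Cᵀ =
  [ 0.7875   0.4575   0.3900]
  [ 0.0875   0.6475   0.1925]
  [ 0.1575   0.3600   0.6150]
(I − A)⁻¹ = adj(I−A) / det(I−A) ≈
  [   1.6760     0.9737     0.8300]
  [   0.1862     1.3780     0.4097]
  [   0.3352     0.7662     1.3089]
The output multiplier for sector j is the column-j sum of the Leontief inverse (I − A)⁻¹ = adj(I−A) / det(I−A).
Column 2 of adj(I−A): (0.4575, 0.6475, 0.3600); det(I−A) = 0.469875.
m_2 = (0.4575 + 0.6475 + 0.3600) / 0.469875 = 1.465 / 0.469875 ≈ 3.118.

m_2 = 3.118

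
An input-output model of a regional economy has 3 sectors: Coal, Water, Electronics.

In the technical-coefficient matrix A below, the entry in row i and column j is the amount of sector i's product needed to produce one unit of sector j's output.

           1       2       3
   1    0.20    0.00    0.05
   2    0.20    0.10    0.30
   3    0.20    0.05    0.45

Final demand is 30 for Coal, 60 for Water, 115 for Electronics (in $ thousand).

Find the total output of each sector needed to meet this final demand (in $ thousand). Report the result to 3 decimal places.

x_1 = 52.670, x_2 = 159.279, x_3 = 242.724

I − A =
  [   0.80     0.00    -0.05]
  [  -0.20     0.90    -0.30]
  [  -0.20    -0.05     0.55]
Cofactors of I−A, C_ij = (−1)^(i+j)·(minor ij) (rows/columns in the sector order above):
  C_11 = (0.90)(0.55) − (-0.30)(-0.05) = 0.4800
  C_12 = −[(-0.20)(0.55) − (-0.30)(-0.20)] = 0.1700
  C_13 = (-0.20)(-0.05) − (0.90)(-0.20) = 0.1900
  C_21 = −[(0.00)(0.55) − (-0.05)(-0.05)] = 0.0025
  C_22 = (0.80)(0.55) − (-0.05)(-0.20) = 0.4300
  C_23 = −[(0.80)(-0.05) − (0.00)(-0.20)] = 0.0400
  C_31 = (0.00)(-0.30) − (-0.05)(0.90) = 0.0450
  C_32 = −[(0.80)(-0.30) − (-0.05)(-0.20)] = 0.2500
  C_33 = (0.80)(0.90) − (0.00)(-0.20) = 0.7200
det(I−A) = Σ_j (I−A)_1j·C_1j = (0.80)(0.4800) + (0.00)(0.1700) + (-0.05)(0.1900) = 0.3745
adj(I−A) = Cᵀ =
  [ 0.4800   0.0025   0.0450]
  [ 0.1700   0.4300   0.2500]
  [ 0.1900   0.0400   0.7200]
(I − A)⁻¹ = adj(I−A) / det(I−A) ≈
  [   1.2817     0.0067     0.1202]
  [   0.4539     1.1482     0.6676]
  [   0.5073     0.1068     1.9226]
x = (I − A)⁻¹ d = adj(I−A)·d / det(I−A), with det(I−A) = 0.3745:
  x_1 = (0.4800·30 + 0.0025·60 + 0.0450·115) / 0.3745 = 19.725 / 0.3745 ≈ 52.670
  x_2 = (0.1700·30 + 0.4300·60 + 0.2500·115) / 0.3745 = 59.65 / 0.3745 ≈ 159.279
  x_3 = (0.1900·30 + 0.0400·60 + 0.7200·115) / 0.3745 = 90.90 / 0.3745 ≈ 242.724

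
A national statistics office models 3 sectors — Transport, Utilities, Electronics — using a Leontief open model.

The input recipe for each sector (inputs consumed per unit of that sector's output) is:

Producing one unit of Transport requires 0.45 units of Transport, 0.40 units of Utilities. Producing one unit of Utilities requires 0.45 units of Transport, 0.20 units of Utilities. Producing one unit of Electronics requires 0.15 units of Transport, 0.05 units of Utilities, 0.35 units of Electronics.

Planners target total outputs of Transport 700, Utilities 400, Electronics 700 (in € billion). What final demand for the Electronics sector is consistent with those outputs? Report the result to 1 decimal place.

d_E = 455.0

I − A =
  [   0.55    -0.45    -0.15]
  [  -0.40     0.80    -0.05]
  [   0.00     0.00     0.65]
d = (I − A) x:
  d_T = (+0.55)·700 + (-0.45)·400 + (-0.15)·700 = 100.0
  d_U = (-0.40)·700 + (+0.80)·400 + (-0.05)·700 = 5.0
  d_E = (+0.00)·700 + (+0.00)·400 + (+0.65)·700 = 455.0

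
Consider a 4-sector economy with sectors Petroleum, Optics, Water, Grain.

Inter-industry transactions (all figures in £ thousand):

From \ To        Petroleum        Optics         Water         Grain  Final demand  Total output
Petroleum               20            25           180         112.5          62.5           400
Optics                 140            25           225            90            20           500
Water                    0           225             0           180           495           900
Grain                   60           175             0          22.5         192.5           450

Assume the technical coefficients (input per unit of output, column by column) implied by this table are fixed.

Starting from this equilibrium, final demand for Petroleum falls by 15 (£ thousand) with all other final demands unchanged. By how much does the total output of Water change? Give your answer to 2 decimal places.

Δx_W = -7.74

Technical coefficients a_ij = z_ij / X_j:
  a_PP = 20/400 = 0.05, a_OP = 140/400 = 0.35, a_WP = 0/400 = 0.00, a_GP = 60/400 = 0.15
  a_PO = 25/500 = 0.05, a_OO = 25/500 = 0.05, a_WO = 225/500 = 0.45, a_GO = 175/500 = 0.35
  a_PW = 180/900 = 0.20, a_OW = 225/900 = 0.25, a_WW = 0/900 = 0.00, a_GW = 0/900 = 0.00
  a_PG = 112.5/450 = 0.25, a_OG = 90/450 = 0.20, a_WG = 180/450 = 0.40, a_GG = 22.5/450 = 0.05
I − A =
  [   0.95    -0.05    -0.20    -0.25]
  [  -0.35     0.95    -0.25    -0.20]
  [   0.00    -0.45     1.00    -0.40]
  [  -0.15    -0.35     0.00     0.95]
Compute the cofactors C_ij = (−1)^(i+j)·(3×3 minor ij) of I−A; the adjugate is their transpose:
adj(I−A) = Cᵀ =
  [ 0.690625   0.248500   0.200250   0.318375]
  [ 0.377500   0.853000   0.288750   0.400500]
  [ 0.269125   0.525250   0.706500   0.478875]
  [ 0.248125   0.353500   0.138000   0.746625]
det(I−A) = Σ_j (I−A)_1j·C_1j = (0.95)(0.690625) + (-0.05)(0.377500) + (-0.20)(0.269125) + (-0.25)(0.248125) = 0.5213625
(I − A)⁻¹ = adj(I−A) / det(I−A) ≈
  [   1.3247     0.4766     0.3841     0.6107]
  [   0.7241     1.6361     0.5538     0.7682]
  [   0.5162     1.0075     1.3551     0.9185]
  [   0.4759     0.6780     0.2647     1.4321]
Δx = (I − A)⁻¹ Δd with Δd having -15 in the Petroleum component and 0 elsewhere.
So Δx_W = L_WP · (-15), where L_WP = adj(I−A)_WP / det(I−A) = 0.269125 / 0.5213625.
Δx_W = 0.269125 × (-15) / 0.5213625 = -4.036875 / 0.5213625 ≈ -7.74.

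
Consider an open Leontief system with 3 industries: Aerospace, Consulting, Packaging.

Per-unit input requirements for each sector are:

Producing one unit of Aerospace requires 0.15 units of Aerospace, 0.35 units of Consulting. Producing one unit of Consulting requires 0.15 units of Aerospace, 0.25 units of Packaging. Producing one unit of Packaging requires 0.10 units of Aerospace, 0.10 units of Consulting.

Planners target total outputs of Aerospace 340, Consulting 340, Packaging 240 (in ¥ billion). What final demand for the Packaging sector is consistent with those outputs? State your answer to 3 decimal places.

d_3 = 155.000

I − A =
  [   0.85    -0.15    -0.10]
  [  -0.35     1.00    -0.10]
  [   0.00    -0.25     1.00]
d = (I − A) x:
  d_1 = (+0.85)·340 + (-0.15)·340 + (-0.10)·240 = 214.000
  d_2 = (-0.35)·340 + (+1.00)·340 + (-0.10)·240 = 197.000
  d_3 = (+0.00)·340 + (-0.25)·340 + (+1.00)·240 = 155.000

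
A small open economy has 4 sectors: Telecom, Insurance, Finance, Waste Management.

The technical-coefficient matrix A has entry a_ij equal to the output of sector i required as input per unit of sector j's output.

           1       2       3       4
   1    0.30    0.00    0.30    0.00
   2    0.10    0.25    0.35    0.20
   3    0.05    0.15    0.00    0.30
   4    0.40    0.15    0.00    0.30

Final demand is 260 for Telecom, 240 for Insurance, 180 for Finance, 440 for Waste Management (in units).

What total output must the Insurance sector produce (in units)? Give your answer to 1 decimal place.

x_2 = 1104.3

I − A =
  [   0.70     0.00    -0.30     0.00]
  [  -0.10     0.75    -0.35    -0.20]
  [  -0.05    -0.15     1.00    -0.30]
  [  -0.40    -0.15     0.00     0.70]
Compute the cofactors C_ij = (−1)^(i+j)·(3×3 minor ij) of I−A; the adjugate is their transpose:
adj(I−A) = Cᵀ =
  [ 0.442500   0.045000   0.148500   0.076500]
  [ 0.204250   0.443500   0.216500   0.219500]
  [ 0.141750   0.105000   0.346500   0.178500]
  [ 0.296625   0.120750   0.131250   0.472500]
det(I−A) = Σ_j (I−A)_1j·C_1j = (0.70)(0.442500) + (0.00)(0.204250) + (-0.30)(0.141750) + (0.00)(0.296625) = 0.267225
(I − A)⁻¹ = adj(I−A) / det(I−A) ≈
  [   1.6559     0.1684     0.5557     0.2863]
  [   0.7643     1.6597     0.8102     0.8214]
  [   0.5305     0.3929     1.2967     0.6680]
  [   1.1100     0.4519     0.4912     1.7682]
x = (I − A)⁻¹ d = adj(I−A)·d / det(I−A), with det(I−A) = 0.267225:
  x_1 = (0.442500·260 + 0.045000·240 + 0.148500·180 + 0.076500·440) / 0.267225 = 186.24 / 0.267225 ≈ 696.9
  x_2 = (0.204250·260 + 0.443500·240 + 0.216500·180 + 0.219500·440) / 0.267225 = 295.095 / 0.267225 ≈ 1104.3
  x_3 = (0.141750·260 + 0.105000·240 + 0.346500·180 + 0.178500·440) / 0.267225 = 202.965 / 0.267225 ≈ 759.5
  x_4 = (0.296625·260 + 0.120750·240 + 0.131250·180 + 0.472500·440) / 0.267225 = 337.6275 / 0.267225 ≈ 1263.5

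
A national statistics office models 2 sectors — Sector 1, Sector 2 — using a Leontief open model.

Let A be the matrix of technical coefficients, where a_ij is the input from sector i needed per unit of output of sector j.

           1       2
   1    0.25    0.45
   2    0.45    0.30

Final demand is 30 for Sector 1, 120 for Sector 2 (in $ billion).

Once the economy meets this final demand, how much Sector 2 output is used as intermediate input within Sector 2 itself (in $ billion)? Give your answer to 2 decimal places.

z_22 = 96.28

I − A =
  [   0.75    -0.45]
  [  -0.45     0.70]
det(I−A) = (0.75)(0.70) − (-0.45)(-0.45) = 0.3225
adj(I−A) = [[0.70, 0.45], [0.45, 0.75]]
(I − A)⁻¹ = adj(I−A) / det(I−A) ≈
  [   2.1705     1.3953]
  [   1.3953     2.3256]
First solve x = (I − A)⁻¹ d = adj(I−A)·d / det(I−A); in particular x_2 = (0.45·30 + 0.75·120) / 0.3225 = 103.50 / 0.3225 ≈ 320.9302.
Intermediate flow from 2 to 2: z_22 = a_22 · x_2 = 0.30 × 103.50 / 0.3225 = 31.05 / 0.3225 ≈ 96.28.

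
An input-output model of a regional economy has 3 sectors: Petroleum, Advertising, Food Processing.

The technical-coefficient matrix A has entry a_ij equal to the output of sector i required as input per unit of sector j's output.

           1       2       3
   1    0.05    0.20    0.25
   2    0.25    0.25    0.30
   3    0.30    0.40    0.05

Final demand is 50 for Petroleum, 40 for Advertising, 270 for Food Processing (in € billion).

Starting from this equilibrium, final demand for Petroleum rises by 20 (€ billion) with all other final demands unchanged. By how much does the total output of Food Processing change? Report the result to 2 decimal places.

Δx_3 = 15.62

I − A =
  [   0.95    -0.20    -0.25]
  [  -0.25     0.75    -0.30]
  [  -0.30    -0.40     0.95]
Cofactors of I−A, C_ij = (−1)^(i+j)·(minor ij) (rows/columns in the sector order above):
  C_11 = (0.75)(0.95) − (-0.30)(-0.40) = 0.5925
  C_12 = −[(-0.25)(0.95) − (-0.30)(-0.30)] = 0.3275
  C_13 = (-0.25)(-0.40) − (0.75)(-0.30) = 0.3250
  C_21 = −[(-0.20)(0.95) − (-0.25)(-0.40)] = 0.2900
  C_22 = (0.95)(0.95) − (-0.25)(-0.30) = 0.8275
  C_23 = −[(0.95)(-0.40) − (-0.20)(-0.30)] = 0.4400
  C_31 = (-0.20)(-0.30) − (-0.25)(0.75) = 0.2475
  C_32 = −[(0.95)(-0.30) − (-0.25)(-0.25)] = 0.3475
  C_33 = (0.95)(0.75) − (-0.20)(-0.25) = 0.6625
det(I−A) = Σ_j (I−A)_1j·C_1j = (0.95)(0.5925) + (-0.20)(0.3275) + (-0.25)(0.3250) = 0.416125
adj(I−A) = Cᵀ =
  [ 0.5925   0.2900   0.2475]
  [ 0.3275   0.8275   0.3475]
  [ 0.3250   0.4400   0.6625]
(I − A)⁻¹ = adj(I−A) / det(I−A) ≈
  [   1.4239     0.6969     0.5948]
  [   0.7870     1.9886     0.8351]
  [   0.7810     1.0574     1.5921]
Δx = (I − A)⁻¹ Δd with Δd having +20 in the Petroleum component and 0 elsewhere.
So Δx_3 = L_31 · (+20), where L_31 = adj(I−A)_31 / det(I−A) = 0.3250 / 0.416125.
Δx_3 = 0.3250 × (+20) / 0.416125 = 6.50 / 0.416125 ≈ 15.62.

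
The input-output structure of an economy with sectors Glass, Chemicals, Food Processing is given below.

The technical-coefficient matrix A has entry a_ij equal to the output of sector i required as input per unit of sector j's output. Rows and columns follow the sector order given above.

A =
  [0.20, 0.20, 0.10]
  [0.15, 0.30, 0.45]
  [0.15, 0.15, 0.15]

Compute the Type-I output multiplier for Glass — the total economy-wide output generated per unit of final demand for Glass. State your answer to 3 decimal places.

m_1 = 2.296

I − A =
  [   0.80    -0.20    -0.10]
  [  -0.15     0.70    -0.45]
  [  -0.15    -0.15     0.85]
Cofactors of I−A, C_ij = (−1)^(i+j)·(minor ij) (rows/columns in the sector order above):
  C_11 = (0.70)(0.85) − (-0.45)(-0.15) = 0.5275
  C_12 = −[(-0.15)(0.85) − (-0.45)(-0.15)] = 0.1950
  C_13 = (-0.15)(-0.15) − (0.70)(-0.15) = 0.1275
  C_21 = −[(-0.20)(0.85) − (-0.10)(-0.15)] = 0.1850
  C_22 = (0.80)(0.85) − (-0.10)(-0.15) = 0.6650
  C_23 = −[(0.80)(-0.15) − (-0.20)(-0.15)] = 0.1500
  C_31 = (-0.20)(-0.45) − (-0.10)(0.70) = 0.1600
  C_32 = −[(0.80)(-0.45) − (-0.10)(-0.15)] = 0.3750
  C_33 = (0.80)(0.70) − (-0.20)(-0.15) = 0.5300
det(I−A) = Σ_j (I−A)_1j·C_1j = (0.80)(0.5275) + (-0.20)(0.1950) + (-0.10)(0.1275) = 0.37025
adj(I−A) = Cᵀ =
  [ 0.5275   0.1850   0.1600]
  [ 0.1950   0.6650   0.3750]
  [ 0.1275   0.1500   0.5300]
(I − A)⁻¹ = adj(I−A) / det(I−A) ≈
  [   1.4247     0.4997     0.4321]
  [   0.5267     1.7961     1.0128]
  [   0.3444     0.4051     1.4315]
The output multiplier for sector j is the column-j sum of the Leontief inverse (I − A)⁻¹ = adj(I−A) / det(I−A).
Column 1 of adj(I−A): (0.5275, 0.1950, 0.1275); det(I−A) = 0.37025.
m_1 = (0.5275 + 0.1950 + 0.1275) / 0.37025 = 0.85 / 0.37025 ≈ 2.296.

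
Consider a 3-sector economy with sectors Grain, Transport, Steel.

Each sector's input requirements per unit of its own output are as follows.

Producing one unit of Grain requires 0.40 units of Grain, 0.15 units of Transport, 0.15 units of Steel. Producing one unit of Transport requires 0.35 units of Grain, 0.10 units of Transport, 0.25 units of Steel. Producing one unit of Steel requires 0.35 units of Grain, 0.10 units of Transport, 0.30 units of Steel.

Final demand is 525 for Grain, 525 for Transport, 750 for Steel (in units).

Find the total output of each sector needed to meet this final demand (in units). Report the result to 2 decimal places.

I − A =
  [   0.60    -0.35    -0.35]
  [  -0.15     0.90    -0.10]
  [  -0.15    -0.25     0.70]
Cofactors of I−A, C_ij = (−1)^(i+j)·(minor ij) (rows/columns in the sector order above):
  C_11 = (0.90)(0.70) − (-0.10)(-0.25) = 0.6050
  C_12 = −[(-0.15)(0.70) − (-0.10)(-0.15)] = 0.1200
  C_13 = (-0.15)(-0.25) − (0.90)(-0.15) = 0.1725
  C_21 = −[(-0.35)(0.70) − (-0.35)(-0.25)] = 0.3325
  C_22 = (0.60)(0.70) − (-0.35)(-0.15) = 0.3675
  C_23 = −[(0.60)(-0.25) − (-0.35)(-0.15)] = 0.2025
  C_31 = (-0.35)(-0.10) − (-0.35)(0.90) = 0.3500
  C_32 = −[(0.60)(-0.10) − (-0.35)(-0.15)] = 0.1125
  C_33 = (0.60)(0.90) − (-0.35)(-0.15) = 0.4875
det(I−A) = Σ_j (I−A)_1j·C_1j = (0.60)(0.6050) + (-0.35)(0.1200) + (-0.35)(0.1725) = 0.260625
adj(I−A) = Cᵀ =
  [ 0.6050   0.3325   0.3500]
  [ 0.1200   0.3675   0.1125]
  [ 0.1725   0.2025   0.4875]
(I − A)⁻¹ = adj(I−A) / det(I−A) ≈
  [   2.3213     1.2758     1.3429]
  [   0.4604     1.4101     0.4317]
  [   0.6619     0.7770     1.8705]
x = (I − A)⁻¹ d = adj(I−A)·d / det(I−A), with det(I−A) = 0.260625:
  x_G = (0.6050·525 + 0.3325·525 + 0.3500·750) / 0.260625 = 754.6875 / 0.260625 ≈ 2895.68
  x_T = (0.1200·525 + 0.3675·525 + 0.1125·750) / 0.260625 = 340.3125 / 0.260625 ≈ 1305.76
  x_S = (0.1725·525 + 0.2025·525 + 0.4875·750) / 0.260625 = 562.50 / 0.260625 ≈ 2158.27

x_G = 2895.68, x_T = 1305.76, x_S = 2158.27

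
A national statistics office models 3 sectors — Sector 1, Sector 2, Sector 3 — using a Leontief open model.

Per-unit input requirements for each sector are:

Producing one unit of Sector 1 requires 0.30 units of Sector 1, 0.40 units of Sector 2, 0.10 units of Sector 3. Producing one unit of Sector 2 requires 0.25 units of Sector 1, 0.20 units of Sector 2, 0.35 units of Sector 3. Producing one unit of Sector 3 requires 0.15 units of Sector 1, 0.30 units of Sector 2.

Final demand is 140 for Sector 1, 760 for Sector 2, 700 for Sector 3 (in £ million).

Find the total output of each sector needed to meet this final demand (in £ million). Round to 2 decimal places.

x_1 = 1340.17, x_2 = 2224.86, x_3 = 1612.72

I − A =
  [   0.70    -0.25    -0.15]
  [  -0.40     0.80    -0.30]
  [  -0.10    -0.35     1.00]
Cofactors of I−A, C_ij = (−1)^(i+j)·(minor ij) (rows/columns in the sector order above):
  C_11 = (0.80)(1.00) − (-0.30)(-0.35) = 0.6950
  C_12 = −[(-0.40)(1.00) − (-0.30)(-0.10)] = 0.4300
  C_13 = (-0.40)(-0.35) − (0.80)(-0.10) = 0.2200
  C_21 = −[(-0.25)(1.00) − (-0.15)(-0.35)] = 0.3025
  C_22 = (0.70)(1.00) − (-0.15)(-0.10) = 0.6850
  C_23 = −[(0.70)(-0.35) − (-0.25)(-0.10)] = 0.2700
  C_31 = (-0.25)(-0.30) − (-0.15)(0.80) = 0.1950
  C_32 = −[(0.70)(-0.30) − (-0.15)(-0.40)] = 0.2700
  C_33 = (0.70)(0.80) − (-0.25)(-0.40) = 0.4600
det(I−A) = Σ_j (I−A)_1j·C_1j = (0.70)(0.6950) + (-0.25)(0.4300) + (-0.15)(0.2200) = 0.3460
adj(I−A) = Cᵀ =
  [ 0.6950   0.3025   0.1950]
  [ 0.4300   0.6850   0.2700]
  [ 0.2200   0.2700   0.4600]
(I − A)⁻¹ = adj(I−A) / det(I−A) ≈
  [   2.0087     0.8743     0.5636]
  [   1.2428     1.9798     0.7803]
  [   0.6358     0.7803     1.3295]
x = (I − A)⁻¹ d = adj(I−A)·d / det(I−A), with det(I−A) = 0.3460:
  x_1 = (0.6950·140 + 0.3025·760 + 0.1950·700) / 0.3460 = 463.70 / 0.3460 ≈ 1340.17
  x_2 = (0.4300·140 + 0.6850·760 + 0.2700·700) / 0.3460 = 769.80 / 0.3460 ≈ 2224.86
  x_3 = (0.2200·140 + 0.2700·760 + 0.4600·700) / 0.3460 = 558.00 / 0.3460 ≈ 1612.72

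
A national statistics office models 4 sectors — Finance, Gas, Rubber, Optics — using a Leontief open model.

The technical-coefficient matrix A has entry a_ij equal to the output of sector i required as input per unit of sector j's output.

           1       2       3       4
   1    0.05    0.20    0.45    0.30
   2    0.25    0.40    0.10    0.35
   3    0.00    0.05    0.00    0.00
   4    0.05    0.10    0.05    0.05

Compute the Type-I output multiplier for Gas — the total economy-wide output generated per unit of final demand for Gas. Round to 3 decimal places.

m_2 = 2.986

I − A =
  [   0.95    -0.20    -0.45    -0.30]
  [  -0.25     0.60    -0.10    -0.35]
  [   0.00    -0.05     1.00     0.00]
  [  -0.05    -0.10    -0.05     0.95]
Compute the cofactors C_ij = (−1)^(i+j)·(3×3 minor ij) of I−A; the adjugate is their transpose:
adj(I−A) = Cᵀ =
  [ 0.529375   0.242125   0.275250   0.256375]
  [ 0.255000   0.887500   0.223875   0.407500]
  [ 0.012750   0.044375   0.440750   0.020375]
  [ 0.055375   0.108500   0.061250   0.509625]
det(I−A) = Σ_j (I−A)_1j·C_1j = (0.95)(0.529375) + (-0.20)(0.255000) + (-0.45)(0.012750) + (-0.30)(0.055375) = 0.42955625
(I − A)⁻¹ = adj(I−A) / det(I−A) ≈
  [   1.2324     0.5637     0.6408     0.5968]
  [   0.5936     2.0661     0.5212     0.9487]
  [   0.0297     0.1033     1.0261     0.0474]
  [   0.1289     0.2526     0.1426     1.1864]
The output multiplier for sector j is the column-j sum of the Leontief inverse (I − A)⁻¹ = adj(I−A) / det(I−A).
Column 2 of adj(I−A): (0.242125, 0.887500, 0.044375, 0.108500); det(I−A) = 0.42955625.
m_2 = (0.242125 + 0.887500 + 0.044375 + 0.108500) / 0.42955625 = 1.2825 / 0.42955625 ≈ 2.986.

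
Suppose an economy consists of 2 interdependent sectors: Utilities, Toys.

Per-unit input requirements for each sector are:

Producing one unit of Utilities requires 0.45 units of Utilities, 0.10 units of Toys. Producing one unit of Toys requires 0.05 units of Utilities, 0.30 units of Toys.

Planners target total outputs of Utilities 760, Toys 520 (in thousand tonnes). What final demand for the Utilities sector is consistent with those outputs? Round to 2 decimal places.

I − A =
  [   0.55    -0.05]
  [  -0.10     0.70]
d = (I − A) x:
  d_U = (+0.55)·760 + (-0.05)·520 = 392.00
  d_T = (-0.10)·760 + (+0.70)·520 = 288.00

d_U = 392.00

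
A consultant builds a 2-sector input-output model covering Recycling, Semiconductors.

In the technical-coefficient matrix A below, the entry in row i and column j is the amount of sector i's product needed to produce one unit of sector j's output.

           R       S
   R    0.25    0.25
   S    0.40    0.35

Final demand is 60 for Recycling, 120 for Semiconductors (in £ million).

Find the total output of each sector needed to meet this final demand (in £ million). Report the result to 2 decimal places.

x_R = 178.06, x_S = 294.19

I − A =
  [   0.75    -0.25]
  [  -0.40     0.65]
det(I−A) = (0.75)(0.65) − (-0.25)(-0.40) = 0.3875
adj(I−A) = [[0.65, 0.25], [0.40, 0.75]]
(I − A)⁻¹ = adj(I−A) / det(I−A) ≈
  [   1.6774     0.6452]
  [   1.0323     1.9355]
x = (I − A)⁻¹ d = adj(I−A)·d / det(I−A), with det(I−A) = 0.3875:
  x_R = (0.65·60 + 0.25·120) / 0.3875 = 69.00 / 0.3875 ≈ 178.06
  x_S = (0.40·60 + 0.75·120) / 0.3875 = 114.00 / 0.3875 ≈ 294.19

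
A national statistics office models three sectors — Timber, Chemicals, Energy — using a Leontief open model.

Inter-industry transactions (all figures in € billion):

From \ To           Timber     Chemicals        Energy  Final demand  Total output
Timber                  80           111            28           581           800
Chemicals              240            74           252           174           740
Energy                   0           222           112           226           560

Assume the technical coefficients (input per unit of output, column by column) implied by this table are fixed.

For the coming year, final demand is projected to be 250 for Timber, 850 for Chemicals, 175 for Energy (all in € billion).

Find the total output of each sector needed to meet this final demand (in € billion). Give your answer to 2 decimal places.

x_1 = 577.55, x_2 = 1533.95, x_3 = 793.98

Technical coefficients a_ij = z_ij / X_j:
  a_11 = 80/800 = 0.10, a_21 = 240/800 = 0.30, a_31 = 0/800 = 0.00
  a_12 = 111/740 = 0.15, a_22 = 74/740 = 0.10, a_32 = 222/740 = 0.30
  a_13 = 28/560 = 0.05, a_23 = 252/560 = 0.45, a_33 = 112/560 = 0.20
I − A =
  [   0.90    -0.15    -0.05]
  [  -0.30     0.90    -0.45]
  [   0.00    -0.30     0.80]
Cofactors of I−A, C_ij = (−1)^(i+j)·(minor ij) (rows/columns in the sector order above):
  C_11 = (0.90)(0.80) − (-0.45)(-0.30) = 0.5850
  C_12 = −[(-0.30)(0.80) − (-0.45)(0.00)] = 0.2400
  C_13 = (-0.30)(-0.30) − (0.90)(0.00) = 0.0900
  C_21 = −[(-0.15)(0.80) − (-0.05)(-0.30)] = 0.1350
  C_22 = (0.90)(0.80) − (-0.05)(0.00) = 0.7200
  C_23 = −[(0.90)(-0.30) − (-0.15)(0.00)] = 0.2700
  C_31 = (-0.15)(-0.45) − (-0.05)(0.90) = 0.1125
  C_32 = −[(0.90)(-0.45) − (-0.05)(-0.30)] = 0.4200
  C_33 = (0.90)(0.90) − (-0.15)(-0.30) = 0.7650
det(I−A) = Σ_j (I−A)_1j·C_1j = (0.90)(0.5850) + (-0.15)(0.2400) + (-0.05)(0.0900) = 0.4860
adj(I−A) = Cᵀ =
  [ 0.5850   0.1350   0.1125]
  [ 0.2400   0.7200   0.4200]
  [ 0.0900   0.2700   0.7650]
(I − A)⁻¹ = adj(I−A) / det(I−A) ≈
  [   1.2037     0.2778     0.2315]
  [   0.4938     1.4815     0.8642]
  [   0.1852     0.5556     1.5741]
x = (I − A)⁻¹ d = adj(I−A)·d / det(I−A), with det(I−A) = 0.4860:
  x_1 = (0.5850·250 + 0.1350·850 + 0.1125·175) / 0.4860 = 280.6875 / 0.4860 ≈ 577.55
  x_2 = (0.2400·250 + 0.7200·850 + 0.4200·175) / 0.4860 = 745.50 / 0.4860 ≈ 1533.95
  x_3 = (0.0900·250 + 0.2700·850 + 0.7650·175) / 0.4860 = 385.875 / 0.4860 ≈ 793.98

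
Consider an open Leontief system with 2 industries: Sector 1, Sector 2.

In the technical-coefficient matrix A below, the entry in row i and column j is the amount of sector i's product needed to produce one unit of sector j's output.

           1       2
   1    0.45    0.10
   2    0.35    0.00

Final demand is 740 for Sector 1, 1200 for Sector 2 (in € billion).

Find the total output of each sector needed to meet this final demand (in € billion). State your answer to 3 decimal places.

I − A =
  [   0.55    -0.10]
  [  -0.35     1.00]
det(I−A) = (0.55)(1.00) − (-0.10)(-0.35) = 0.5150
adj(I−A) = [[1.00, 0.10], [0.35, 0.55]]
(I − A)⁻¹ = adj(I−A) / det(I−A) ≈
  [   1.9417     0.1942]
  [   0.6796     1.0680]
x = (I − A)⁻¹ d = adj(I−A)·d / det(I−A), with det(I−A) = 0.5150:
  x_1 = (1.00·740 + 0.10·1200) / 0.5150 = 860.00 / 0.5150 ≈ 1669.903
  x_2 = (0.35·740 + 0.55·1200) / 0.5150 = 919.00 / 0.5150 ≈ 1784.466

x_1 = 1669.903, x_2 = 1784.466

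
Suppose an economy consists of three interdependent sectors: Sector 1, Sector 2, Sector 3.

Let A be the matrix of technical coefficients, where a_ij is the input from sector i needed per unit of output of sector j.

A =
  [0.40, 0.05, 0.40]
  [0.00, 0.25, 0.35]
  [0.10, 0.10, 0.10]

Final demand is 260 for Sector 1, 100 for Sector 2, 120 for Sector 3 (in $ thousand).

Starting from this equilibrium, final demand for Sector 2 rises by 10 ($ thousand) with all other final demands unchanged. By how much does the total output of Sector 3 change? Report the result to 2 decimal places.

I − A =
  [   0.60    -0.05    -0.40]
  [   0.00     0.75    -0.35]
  [  -0.10    -0.10     0.90]
Cofactors of I−A, C_ij = (−1)^(i+j)·(minor ij) (rows/columns in the sector order above):
  C_11 = (0.75)(0.90) − (-0.35)(-0.10) = 0.6400
  C_12 = −[(0.00)(0.90) − (-0.35)(-0.10)] = 0.0350
  C_13 = (0.00)(-0.10) − (0.75)(-0.10) = 0.0750
  C_21 = −[(-0.05)(0.90) − (-0.40)(-0.10)] = 0.0850
  C_22 = (0.60)(0.90) − (-0.40)(-0.10) = 0.5000
  C_23 = −[(0.60)(-0.10) − (-0.05)(-0.10)] = 0.0650
  C_31 = (-0.05)(-0.35) − (-0.40)(0.75) = 0.3175
  C_32 = −[(0.60)(-0.35) − (-0.40)(0.00)] = 0.2100
  C_33 = (0.60)(0.75) − (-0.05)(0.00) = 0.4500
det(I−A) = Σ_j (I−A)_1j·C_1j = (0.60)(0.6400) + (-0.05)(0.0350) + (-0.40)(0.0750) = 0.35225
adj(I−A) = Cᵀ =
  [ 0.6400   0.0850   0.3175]
  [ 0.0350   0.5000   0.2100]
  [ 0.0750   0.0650   0.4500]
(I − A)⁻¹ = adj(I−A) / det(I−A) ≈
  [   1.8169     0.2413     0.9013]
  [   0.0994     1.4194     0.5962]
  [   0.2129     0.1845     1.2775]
Δx = (I − A)⁻¹ Δd with Δd having +10 in the Sector 2 component and 0 elsewhere.
So Δx_3 = L_32 · (+10), where L_32 = adj(I−A)_32 / det(I−A) = 0.0650 / 0.35225.
Δx_3 = 0.0650 × (+10) / 0.35225 = 0.65 / 0.35225 ≈ 1.85.

Δx_3 = 1.85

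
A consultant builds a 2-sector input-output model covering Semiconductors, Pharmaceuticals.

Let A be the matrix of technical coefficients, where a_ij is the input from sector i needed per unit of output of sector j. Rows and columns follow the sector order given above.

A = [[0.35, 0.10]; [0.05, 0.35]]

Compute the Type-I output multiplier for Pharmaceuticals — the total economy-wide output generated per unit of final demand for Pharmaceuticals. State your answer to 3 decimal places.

m_2 = 1.796

I − A =
  [   0.65    -0.10]
  [  -0.05     0.65]
det(I−A) = (0.65)(0.65) − (-0.10)(-0.05) = 0.4175
adj(I−A) = [[0.65, 0.10], [0.05, 0.65]]
(I − A)⁻¹ = adj(I−A) / det(I−A) ≈
  [   1.5569     0.2395]
  [   0.1198     1.5569]
The output multiplier for sector j is the column-j sum of the Leontief inverse (I − A)⁻¹ = adj(I−A) / det(I−A).
Column 2 of adj(I−A): (0.10, 0.65); det(I−A) = 0.4175.
m_2 = (0.10 + 0.65) / 0.4175 = 0.75 / 0.4175 ≈ 1.796.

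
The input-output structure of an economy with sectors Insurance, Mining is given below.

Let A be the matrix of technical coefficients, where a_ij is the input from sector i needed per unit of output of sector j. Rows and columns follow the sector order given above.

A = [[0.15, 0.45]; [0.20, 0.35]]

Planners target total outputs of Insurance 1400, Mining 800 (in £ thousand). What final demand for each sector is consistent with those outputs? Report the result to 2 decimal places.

I − A =
  [   0.85    -0.45]
  [  -0.20     0.65]
d = (I − A) x:
  d_I = (+0.85)·1400 + (-0.45)·800 = 830.00
  d_M = (-0.20)·1400 + (+0.65)·800 = 240.00

d_I = 830.00, d_M = 240.00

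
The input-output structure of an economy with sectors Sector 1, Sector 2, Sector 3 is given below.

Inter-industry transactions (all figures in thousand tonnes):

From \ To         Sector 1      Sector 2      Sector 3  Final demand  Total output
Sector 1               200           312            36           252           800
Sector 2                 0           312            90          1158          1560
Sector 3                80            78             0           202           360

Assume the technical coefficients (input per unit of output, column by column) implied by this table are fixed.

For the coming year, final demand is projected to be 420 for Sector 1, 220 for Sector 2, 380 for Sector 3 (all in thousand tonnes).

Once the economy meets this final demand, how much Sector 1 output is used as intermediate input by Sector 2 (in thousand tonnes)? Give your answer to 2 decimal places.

z_12 = 84.67

Technical coefficients a_ij = z_ij / X_j:
  a_11 = 200/800 = 0.25, a_21 = 0/800 = 0.00, a_31 = 80/800 = 0.10
  a_12 = 312/1560 = 0.20, a_22 = 312/1560 = 0.20, a_32 = 78/1560 = 0.05
  a_13 = 36/360 = 0.10, a_23 = 90/360 = 0.25, a_33 = 0/360 = 0.00
I − A =
  [   0.75    -0.20    -0.10]
  [   0.00     0.80    -0.25]
  [  -0.10    -0.05     1.00]
Cofactors of I−A, C_ij = (−1)^(i+j)·(minor ij) (rows/columns in the sector order above):
  C_11 = (0.80)(1.00) − (-0.25)(-0.05) = 0.7875
  C_12 = −[(0.00)(1.00) − (-0.25)(-0.10)] = 0.0250
  C_13 = (0.00)(-0.05) − (0.80)(-0.10) = 0.0800
  C_21 = −[(-0.20)(1.00) − (-0.10)(-0.05)] = 0.2050
  C_22 = (0.75)(1.00) − (-0.10)(-0.10) = 0.7400
  C_23 = −[(0.75)(-0.05) − (-0.20)(-0.10)] = 0.0575
  C_31 = (-0.20)(-0.25) − (-0.10)(0.80) = 0.1300
  C_32 = −[(0.75)(-0.25) − (-0.10)(0.00)] = 0.1875
  C_33 = (0.75)(0.80) − (-0.20)(0.00) = 0.6000
det(I−A) = Σ_j (I−A)_1j·C_1j = (0.75)(0.7875) + (-0.20)(0.0250) + (-0.10)(0.0800) = 0.577625
adj(I−A) = Cᵀ =
  [ 0.7875   0.2050   0.1300]
  [ 0.0250   0.7400   0.1875]
  [ 0.0800   0.0575   0.6000]
(I − A)⁻¹ = adj(I−A) / det(I−A) ≈
  [   1.3633     0.3549     0.2251]
  [   0.0433     1.2811     0.3246]
  [   0.1385     0.0995     1.0387]
First solve x = (I − A)⁻¹ d = adj(I−A)·d / det(I−A); in particular x_2 = (0.0250·420 + 0.7400·220 + 0.1875·380) / 0.577625 = 244.55 / 0.577625 ≈ 423.3716.
Intermediate flow from 1 to 2: z_12 = a_12 · x_2 = 0.20 × 244.55 / 0.577625 = 48.91 / 0.577625 ≈ 84.67.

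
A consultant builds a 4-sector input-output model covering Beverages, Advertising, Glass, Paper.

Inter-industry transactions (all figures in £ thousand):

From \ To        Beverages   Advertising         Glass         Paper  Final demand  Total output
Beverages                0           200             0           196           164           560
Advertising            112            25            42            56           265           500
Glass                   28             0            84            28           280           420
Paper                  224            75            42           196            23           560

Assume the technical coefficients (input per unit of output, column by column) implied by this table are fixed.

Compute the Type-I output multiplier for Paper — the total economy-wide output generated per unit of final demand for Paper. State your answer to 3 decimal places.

m_P = 3.950

Technical coefficients a_ij = z_ij / X_j:
  a_BB = 0/560 = 0.00, a_AB = 112/560 = 0.20, a_GB = 28/560 = 0.05, a_PB = 224/560 = 0.40
  a_BA = 200/500 = 0.40, a_AA = 25/500 = 0.05, a_GA = 0/500 = 0.00, a_PA = 75/500 = 0.15
  a_BG = 0/420 = 0.00, a_AG = 42/420 = 0.10, a_GG = 84/420 = 0.20, a_PG = 42/420 = 0.10
  a_BP = 196/560 = 0.35, a_AP = 56/560 = 0.10, a_GP = 28/560 = 0.05, a_PP = 196/560 = 0.35
I − A =
  [   1.00    -0.40     0.00    -0.35]
  [  -0.20     0.95    -0.10    -0.10]
  [  -0.05     0.00     0.80    -0.05]
  [  -0.40    -0.15    -0.10     0.65]
Compute the cofactors C_ij = (−1)^(i+j)·(3×3 minor ij) of I−A; the adjugate is their transpose:
adj(I−A) = Cᵀ =
  [ 0.476500   0.248000   0.068500   0.300000]
  [ 0.140750   0.401250   0.068000   0.142750]
  [ 0.050625   0.031125   0.391000   0.062125]
  [ 0.333500   0.250000   0.118000   0.694000]
det(I−A) = Σ_j (I−A)_1j·C_1j = (1.00)(0.476500) + (-0.40)(0.140750) + (0.00)(0.050625) + (-0.35)(0.333500) = 0.303475
(I − A)⁻¹ = adj(I−A) / det(I−A) ≈
  [   1.5701     0.8172     0.2257     0.9885]
  [   0.4638     1.3222     0.2241     0.4704]
  [   0.1668     0.1026     1.2884     0.2047]
  [   1.0989     0.8238     0.3888     2.2868]
The output multiplier for sector j is the column-j sum of the Leontief inverse (I − A)⁻¹ = adj(I−A) / det(I−A).
Column P of adj(I−A): (0.300000, 0.142750, 0.062125, 0.694000); det(I−A) = 0.303475.
m_P = (0.300000 + 0.142750 + 0.062125 + 0.694000) / 0.303475 = 1.198875 / 0.303475 ≈ 3.950.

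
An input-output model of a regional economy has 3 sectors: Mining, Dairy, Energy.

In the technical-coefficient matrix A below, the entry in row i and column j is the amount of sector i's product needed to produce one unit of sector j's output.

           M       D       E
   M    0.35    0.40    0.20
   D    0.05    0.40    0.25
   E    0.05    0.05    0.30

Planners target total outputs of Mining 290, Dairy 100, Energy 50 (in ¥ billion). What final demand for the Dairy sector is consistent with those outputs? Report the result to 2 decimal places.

I − A =
  [   0.65    -0.40    -0.20]
  [  -0.05     0.60    -0.25]
  [  -0.05    -0.05     0.70]
d = (I − A) x:
  d_M = (+0.65)·290 + (-0.40)·100 + (-0.20)·50 = 138.50
  d_D = (-0.05)·290 + (+0.60)·100 + (-0.25)·50 = 33.00
  d_E = (-0.05)·290 + (-0.05)·100 + (+0.70)·50 = 15.50

d_D = 33.00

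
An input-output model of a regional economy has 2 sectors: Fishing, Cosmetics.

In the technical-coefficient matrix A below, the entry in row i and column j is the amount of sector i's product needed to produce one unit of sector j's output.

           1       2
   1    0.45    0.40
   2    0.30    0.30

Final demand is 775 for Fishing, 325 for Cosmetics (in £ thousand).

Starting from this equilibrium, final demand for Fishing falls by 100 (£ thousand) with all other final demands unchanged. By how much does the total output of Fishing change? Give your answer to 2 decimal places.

Δx_1 = -264.15

I − A =
  [   0.55    -0.40]
  [  -0.30     0.70]
det(I−A) = (0.55)(0.70) − (-0.40)(-0.30) = 0.2650
adj(I−A) = [[0.70, 0.40], [0.30, 0.55]]
(I − A)⁻¹ = adj(I−A) / det(I−A) ≈
  [   2.6415     1.5094]
  [   1.1321     2.0755]
Δx = (I − A)⁻¹ Δd with Δd having -100 in the Fishing component and 0 elsewhere.
So Δx_1 = L_11 · (-100), where L_11 = adj(I−A)_11 / det(I−A) = 0.70 / 0.2650.
Δx_1 = 0.70 × (-100) / 0.2650 = -70.00 / 0.2650 ≈ -264.15.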